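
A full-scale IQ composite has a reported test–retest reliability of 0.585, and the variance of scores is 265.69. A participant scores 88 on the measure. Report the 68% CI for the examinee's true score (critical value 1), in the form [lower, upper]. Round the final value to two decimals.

[77.50, 98.50]

σ = 265.69^(1/2) = 16.3000
SEM = 16.3000×√(1 − 0.5850) ≈ 10.5005
Half-width = 1×10.5005 ≈ 10.5005
Interval: (77.4995, 98.5005)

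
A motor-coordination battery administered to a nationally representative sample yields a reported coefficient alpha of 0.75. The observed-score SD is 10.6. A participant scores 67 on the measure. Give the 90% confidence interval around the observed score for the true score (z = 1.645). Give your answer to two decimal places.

SEM = 10.6000 × √(1 − 0.7500) = 10.6000 × √0.2500 ≈ 10.6000 × 0.5000 ≈ 5.3000
1.645 × SEM ≈ 8.7185
90% CI: 67 ± 8.7185 = [58.2815, 75.7185]

[58.28, 75.72]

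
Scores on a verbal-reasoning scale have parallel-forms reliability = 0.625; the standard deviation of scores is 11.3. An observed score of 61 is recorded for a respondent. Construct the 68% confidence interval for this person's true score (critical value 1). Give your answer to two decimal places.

SEM = 11.30000 · √(1 − 0.62500) = 11.30000 · √0.37500 ≈ 11.30000 · 0.61237 ≈ 6.91981
Margin = 1 · 6.91981 ≈ 6.91981
Interval: (54.08019, 67.91981)

[54.08, 67.92]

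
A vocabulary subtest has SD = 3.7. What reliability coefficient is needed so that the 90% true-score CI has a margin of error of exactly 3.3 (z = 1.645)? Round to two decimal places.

0.71

SEM needed = half-width / z = 3.3/1.645 ≈ 2.006
Required reliability = 1 − (SEM/SD)² = 1 − 0.294 ≈ 0.706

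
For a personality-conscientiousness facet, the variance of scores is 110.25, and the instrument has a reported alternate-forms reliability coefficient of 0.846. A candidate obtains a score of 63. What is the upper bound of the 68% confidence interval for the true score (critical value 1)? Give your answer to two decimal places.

SD = √110.25 = 10.5000
SEM = 10.5000·√(1 − 0.8460) ≈ 4.1205
Margin = 1 · 4.1205 ≈ 4.1205
Upper bound: 63 + 4.1205 = 67.1205

67.12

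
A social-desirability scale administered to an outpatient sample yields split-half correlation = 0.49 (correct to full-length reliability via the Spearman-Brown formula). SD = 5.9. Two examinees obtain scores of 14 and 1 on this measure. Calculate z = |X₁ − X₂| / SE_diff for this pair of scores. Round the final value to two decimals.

2.66

r_full = 2·0.49 / (1 + 0.49) ≈ 0.6577
SEM = 5.9000·√(1 − 0.6577) ≈ 3.4518
Standard error of the difference = 3.4518·√2 ≈ 4.8816
z = 13 / 4.8816 ≈ 2.6631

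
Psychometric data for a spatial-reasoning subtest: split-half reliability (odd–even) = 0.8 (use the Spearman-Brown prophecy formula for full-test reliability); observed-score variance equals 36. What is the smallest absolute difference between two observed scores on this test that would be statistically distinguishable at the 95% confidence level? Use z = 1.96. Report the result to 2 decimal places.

SD = √36 ≈ 6.00000
Spearman-Brown: r = 2(0.8) / (1 + 0.8) = 1.60000 / 1.80000 ≈ 0.88889
SEM = 6.00000 · √(1 − 0.88889) = 6.00000 · √0.11111 ≈ 6.00000 · 0.33333 ≈ 2.00000
SE_diff = √2 · SEM ≈ 2.82843
Smallest detectable difference = 1.96·2.82843 ≈ 5.54372

5.54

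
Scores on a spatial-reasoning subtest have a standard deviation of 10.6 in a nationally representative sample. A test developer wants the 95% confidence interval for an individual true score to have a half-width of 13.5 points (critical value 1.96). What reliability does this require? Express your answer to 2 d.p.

0.58

SEM needed = half-width / z = 13.5/1.96 ≈ 6.88776
Required reliability = 1 − (SEM/SD)² = 1 − 0.42222 ≈ 0.57778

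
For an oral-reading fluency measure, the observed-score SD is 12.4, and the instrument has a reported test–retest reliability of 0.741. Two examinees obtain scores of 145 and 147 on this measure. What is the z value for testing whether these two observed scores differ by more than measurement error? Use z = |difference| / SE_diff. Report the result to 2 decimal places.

SEM = 12.4000 · √(1 − 0.7410) = 12.4000 · √0.2590 ≈ 12.4000 · 0.5089 ≈ 6.3106
SE_diff = SEM · √2 ≈ 6.3106 · 1.4142 ≈ 8.9246
z = 2 / 8.9246 ≈ 0.2241

0.22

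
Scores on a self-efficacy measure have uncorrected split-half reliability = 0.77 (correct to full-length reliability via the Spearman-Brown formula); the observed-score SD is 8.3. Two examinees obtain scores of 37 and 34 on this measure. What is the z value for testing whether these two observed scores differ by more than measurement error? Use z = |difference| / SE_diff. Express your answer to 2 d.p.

Full-length reliability (Spearman-Brown) = 2(0.77)/(1+0.77) ≈ 0.8701
SEM = 8.3000 · √(1 − 0.8701) = 8.3000 · √0.1299 ≈ 8.3000 · 0.3605 ≈ 2.9920
Standard error of the difference = 2.9920·√2 ≈ 4.2313
z = 3 / 4.2313 ≈ 0.7090

0.71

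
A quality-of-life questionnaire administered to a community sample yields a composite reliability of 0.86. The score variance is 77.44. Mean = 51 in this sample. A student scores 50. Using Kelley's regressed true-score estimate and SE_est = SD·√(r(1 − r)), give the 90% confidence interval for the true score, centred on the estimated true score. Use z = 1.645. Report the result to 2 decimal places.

SD = √77.44 = 8.8000
T̂ = 0.8600(50) + 0.1400(51) ≈ 50.1400
SE_est = 8.8000*√(0.8600*0.1400) ≈ 3.0535
90% CI: 50.1400 ± 5.0230 ≈ (45.1170, 55.1630)

[45.12, 55.16]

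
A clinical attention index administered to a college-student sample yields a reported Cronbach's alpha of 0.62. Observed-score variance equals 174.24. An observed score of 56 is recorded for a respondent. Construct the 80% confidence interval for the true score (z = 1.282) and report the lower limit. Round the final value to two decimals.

SD = √174.24 = 13.200
SEM = 13.200 · √(1 − 0.620) = 13.200 · √0.380 ≈ 13.200 · 0.616 ≈ 8.137
Margin = 1.282 · 8.137 ≈ 10.432
Lower limit = 56 − 10.432 ≈ 45.568

45.57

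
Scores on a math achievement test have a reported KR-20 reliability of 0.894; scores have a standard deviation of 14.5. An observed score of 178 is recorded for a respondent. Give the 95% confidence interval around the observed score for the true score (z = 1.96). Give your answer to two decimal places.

SEM = 14.500·√(1 − 0.894) ≈ 4.721
Margin = 1.96 · 4.721 ≈ 9.253
Interval: (168.747, 187.253)

[168.75, 187.25]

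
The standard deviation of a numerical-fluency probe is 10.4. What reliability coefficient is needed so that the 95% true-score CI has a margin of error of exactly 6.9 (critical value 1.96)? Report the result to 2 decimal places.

Required SEM = 6.9 / 1.96 ≈ 3.520
Required reliability = 1 − (SEM/SD)² = 1 − 0.115 ≈ 0.885

0.89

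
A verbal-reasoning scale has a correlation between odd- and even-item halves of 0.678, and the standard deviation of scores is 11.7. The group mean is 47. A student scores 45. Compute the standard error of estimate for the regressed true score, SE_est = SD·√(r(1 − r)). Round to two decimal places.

r_full = 2·0.678 / (1 + 0.678) ≈ 0.8081
SE_est = 11.7000·√(0.8081·0.1919) ≈ 4.6074

4.61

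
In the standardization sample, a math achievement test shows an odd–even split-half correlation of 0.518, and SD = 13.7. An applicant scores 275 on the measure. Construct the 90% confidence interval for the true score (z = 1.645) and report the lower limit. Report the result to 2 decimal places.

Spearman-Brown: r = 2(0.518) / (1 + 0.518) = 1.0360 / 1.5180 ≈ 0.6825
The standard error of measurement is 13.7000·√(1 − 0.6825) ≈ 13.7000·0.5635 ≈ 7.7198.
1.645 · SEM ≈ 12.6991
Lower bound: 275 − 12.6991 = 262.3009

262.30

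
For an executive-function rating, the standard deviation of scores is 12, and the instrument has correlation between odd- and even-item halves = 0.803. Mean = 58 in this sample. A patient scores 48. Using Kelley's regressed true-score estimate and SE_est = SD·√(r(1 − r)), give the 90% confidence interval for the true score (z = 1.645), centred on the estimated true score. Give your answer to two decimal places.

[42.93, 55.25]

Full-length reliability (Spearman-Brown) = 2(0.803)/(1+0.803) ≈ 0.8907
Estimated true score = 0.8907×48 + (1 − 0.8907)×58 ≈ 49.0926
SE_est = SD × √(r(1 − r)) = 12.0000 × √0.0973 ≈ 12.0000 × 0.3120 ≈ 3.7436
90% CI: 49.0926 ± 6.1582 ≈ (42.9344, 55.2509)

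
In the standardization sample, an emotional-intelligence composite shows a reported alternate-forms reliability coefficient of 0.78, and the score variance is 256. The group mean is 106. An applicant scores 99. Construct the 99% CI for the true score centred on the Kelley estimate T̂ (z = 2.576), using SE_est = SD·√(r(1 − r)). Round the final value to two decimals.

[83.47, 117.61]

SD = √256 ≈ 16.000
T̂ = 0.780(99) + 0.220(106) ≈ 100.540
SE_est = 16.000·√[r(1 − r)] ≈ 6.628
99% CI: 100.540 ± 17.074 ≈ (83.466, 117.614)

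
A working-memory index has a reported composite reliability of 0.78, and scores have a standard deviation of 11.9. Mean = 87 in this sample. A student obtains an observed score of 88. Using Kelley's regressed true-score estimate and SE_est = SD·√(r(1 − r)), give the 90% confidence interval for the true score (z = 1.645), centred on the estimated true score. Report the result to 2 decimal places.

[79.67, 95.89]

T̂ = r·X + (1 − r)·M = 0.780*88 + 0.220*87 = 68.640 + 19.140 ≈ 87.780
SE_est = SD * √(r(1 − r)) = 11.900 * √0.172 ≈ 11.900 * 0.414 ≈ 4.930
CI = 87.780 ± 1.645 * 4.930 → [79.671, 95.889]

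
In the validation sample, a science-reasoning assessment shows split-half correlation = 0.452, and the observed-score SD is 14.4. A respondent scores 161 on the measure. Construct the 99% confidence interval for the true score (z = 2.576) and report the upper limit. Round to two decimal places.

183.79

r_full = 2·0.452 / (1 + 0.452) ≈ 0.6226
SEM = 14.4000 × √(1 − 0.6226) = 14.4000 × √0.3774 ≈ 14.4000 × 0.6143 ≈ 8.8465
Half-width = 2.576×8.8465 ≈ 22.7885
Upper limit = 161 + 22.7885 ≈ 183.7885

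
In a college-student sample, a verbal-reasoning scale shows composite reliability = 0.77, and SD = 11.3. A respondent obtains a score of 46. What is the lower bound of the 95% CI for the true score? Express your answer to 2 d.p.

SEM = 11.30000 × √(1 − 0.77000) = 11.30000 × √0.23000 ≈ 11.30000 × 0.47958 ≈ 5.41929
1.96 × SEM ≈ 10.62181
Lower bound: 46 − 10.62181 = 35.37819

35.38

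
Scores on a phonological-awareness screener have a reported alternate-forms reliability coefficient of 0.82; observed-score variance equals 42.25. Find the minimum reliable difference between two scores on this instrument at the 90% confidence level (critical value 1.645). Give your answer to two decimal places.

SD = √42.25 = 6.500
The standard error of measurement is 6.500·√(1 − 0.820) ≈ 6.500·0.424 ≈ 2.758.
Standard error of the difference = 2.758·√2 ≈ 3.900
Smallest detectable difference = 1.645·3.900 ≈ 6.416

6.42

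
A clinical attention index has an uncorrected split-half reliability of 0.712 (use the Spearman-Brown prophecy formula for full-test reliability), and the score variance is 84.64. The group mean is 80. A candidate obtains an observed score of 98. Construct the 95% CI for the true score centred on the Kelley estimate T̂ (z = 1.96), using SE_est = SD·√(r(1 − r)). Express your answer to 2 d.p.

[88.23, 101.72]

SD = √84.64 = 9.200
Full-length reliability (Spearman-Brown) = 2(0.712)/(1+0.712) ≈ 0.832
T̂ = r·X + (1 − r)·M = 0.832×98 + 0.168×80 ≈ 81.514 + 13.458 ≈ 94.972
SE_est = SD × √(r(1 − r)) = 9.200 × √0.140 ≈ 9.200 × 0.374 ≈ 3.441
95% CI: 94.972 ± 6.745 ≈ (88.227, 101.717)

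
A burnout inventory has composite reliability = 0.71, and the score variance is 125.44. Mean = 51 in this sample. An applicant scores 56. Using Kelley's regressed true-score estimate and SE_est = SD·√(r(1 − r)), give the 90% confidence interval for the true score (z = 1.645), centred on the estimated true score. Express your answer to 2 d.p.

σ = 125.44^(1/2) = 11.200
Estimated true score = 0.710*56 + (1 − 0.710)*51 ≈ 54.550
SE_est = SD * √(r(1 − r)) = 11.200 * √0.206 ≈ 11.200 * 0.454 ≈ 5.082
CI = 54.550 ± 1.645 * 5.082 → [46.190, 62.910]

[46.19, 62.91]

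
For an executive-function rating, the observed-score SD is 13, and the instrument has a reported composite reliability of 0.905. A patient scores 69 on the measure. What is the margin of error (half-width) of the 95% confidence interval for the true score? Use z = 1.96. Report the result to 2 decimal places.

7.85

SEM = 13.0000·√(1 − 0.9050) ≈ 4.0069
1.96 · SEM ≈ 7.8535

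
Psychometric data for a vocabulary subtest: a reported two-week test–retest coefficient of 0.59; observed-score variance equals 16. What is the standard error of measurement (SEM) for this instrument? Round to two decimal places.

2.56

SD = √16 ≃ 4.000
SEM = 4.000 * √(1 − 0.590) = 4.000 * √0.410 ≃ 4.000 * 0.640 ≃ 2.561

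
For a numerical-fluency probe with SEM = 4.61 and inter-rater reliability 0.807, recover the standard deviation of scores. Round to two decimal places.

10.49

SD = SEM / √(1 − r) = 4.61 / √0.1930 ≈ 4.61 / 0.4393 ≈ 10.4935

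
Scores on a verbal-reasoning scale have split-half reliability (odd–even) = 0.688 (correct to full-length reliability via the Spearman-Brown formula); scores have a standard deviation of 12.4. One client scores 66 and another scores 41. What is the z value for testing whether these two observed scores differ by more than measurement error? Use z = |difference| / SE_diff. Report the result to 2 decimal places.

Spearman-Brown: r = 2(0.688) / (1 + 0.688) = 1.37600 / 1.68800 ≈ 0.81517
SEM = 12.40000 × √(1 − 0.81517) = 12.40000 × √0.18483 ≈ 12.40000 × 0.42992 ≈ 5.33105
Standard error of the difference = 5.33105·√2 ≈ 7.53924
z = 25 / 7.53924 ≈ 3.31598

3.32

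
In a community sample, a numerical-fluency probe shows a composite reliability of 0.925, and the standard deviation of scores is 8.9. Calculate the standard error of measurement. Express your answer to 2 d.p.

SEM = 8.900 × √(1 − 0.925) = 8.900 × √0.075 ≈ 8.900 × 0.274 ≈ 2.437

2.44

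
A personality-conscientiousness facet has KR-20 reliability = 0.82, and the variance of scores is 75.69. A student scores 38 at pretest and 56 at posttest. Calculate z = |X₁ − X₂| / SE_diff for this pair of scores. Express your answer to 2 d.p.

3.45

SD = √75.69 ≈ 8.70000
SEM = 8.70000 · √(1 − 0.82000) = 8.70000 · √0.18000 ≈ 8.70000 · 0.42426 ≈ 3.69110
SE_diff = SEM · √2 ≈ 3.69110 · 1.41421 ≈ 5.22000
z = 18 / 5.22000 ≈ 3.44828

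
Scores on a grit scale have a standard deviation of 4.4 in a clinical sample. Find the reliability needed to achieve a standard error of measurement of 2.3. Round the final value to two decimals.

0.73

r = 1 − (SEM / SD)² = 1 − (2.3000 / 4.4)² ≈ 1 − 0.2732 ≈ 0.7268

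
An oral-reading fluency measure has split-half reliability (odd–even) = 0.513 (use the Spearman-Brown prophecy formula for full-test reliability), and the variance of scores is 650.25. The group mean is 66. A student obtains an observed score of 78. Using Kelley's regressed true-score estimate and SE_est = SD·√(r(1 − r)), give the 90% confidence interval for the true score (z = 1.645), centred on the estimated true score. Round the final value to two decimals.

[54.54, 93.74]

σ = 650.25^(1/2) = 25.50000
Spearman-Brown: r = 2(0.513) / (1 + 0.513) = 1.02600 / 1.51300 ≃ 0.67812
Estimated true score = 0.67812*78 + (1 − 0.67812)*66 ≃ 74.13748
SE_est = 25.50000*√(0.67812*0.32188) ≃ 11.91350
CI = 74.13748 ± 1.645 * 11.91350 → [54.53977, 93.73518]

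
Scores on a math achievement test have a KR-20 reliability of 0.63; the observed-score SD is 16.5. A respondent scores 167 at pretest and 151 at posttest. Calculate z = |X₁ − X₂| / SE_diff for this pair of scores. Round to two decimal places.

SEM = 16.500 * √(1 − 0.630) = 16.500 * √0.370 ≈ 16.500 * 0.608 ≈ 10.037
Standard error of the difference = 10.037·√2 ≈ 14.194
z = |167 − 151| / 14.194 = 16 / 14.194 ≈ 1.127

1.13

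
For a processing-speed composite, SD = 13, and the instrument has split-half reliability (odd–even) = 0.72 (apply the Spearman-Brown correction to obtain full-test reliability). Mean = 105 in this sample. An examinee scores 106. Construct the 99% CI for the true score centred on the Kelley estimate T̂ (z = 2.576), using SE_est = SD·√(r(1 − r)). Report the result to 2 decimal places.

[93.47, 118.20]

r_full = 2·0.72 / (1 + 0.72) ≈ 0.837
Estimated true score = 0.837×106 + (1 − 0.837)×105 ≈ 105.837
SE_est = 13.000×√(0.837×0.163) ≈ 4.799
99% CI: 105.837 ± 12.363 ≈ (93.474, 118.200)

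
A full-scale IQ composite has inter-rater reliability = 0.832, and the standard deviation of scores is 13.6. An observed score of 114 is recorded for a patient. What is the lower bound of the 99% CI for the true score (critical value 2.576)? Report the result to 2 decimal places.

99.64

SEM = 13.600 * √(1 − 0.832) = 13.600 * √0.168 ≈ 13.600 * 0.410 ≈ 5.574
Half-width = 2.576*5.574 ≈ 14.360
Lower bound: 114 − 14.360 = 99.640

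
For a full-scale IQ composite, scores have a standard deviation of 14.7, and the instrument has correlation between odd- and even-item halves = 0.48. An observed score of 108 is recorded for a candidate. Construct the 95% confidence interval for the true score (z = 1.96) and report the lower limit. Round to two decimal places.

90.92

r_full = 2·0.48 / (1 + 0.48) ≈ 0.6486
The standard error of measurement is 14.7000×√(1 − 0.6486) ≈ 14.7000×0.5927 ≈ 8.7134.
1.96 × SEM ≈ 17.0783
Lower bound: 108 − 17.0783 = 90.9217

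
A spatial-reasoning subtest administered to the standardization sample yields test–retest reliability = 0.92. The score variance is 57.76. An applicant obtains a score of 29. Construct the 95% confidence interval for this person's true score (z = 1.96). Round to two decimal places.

[24.79, 33.21]

SD = √57.76 = 7.6000
SEM = 7.6000 · √(1 − 0.9200) = 7.6000 · √0.0800 ≈ 7.6000 · 0.2828 ≈ 2.1496
Half-width = 1.96·2.1496 ≈ 4.2132
Interval: (24.7868, 33.2132)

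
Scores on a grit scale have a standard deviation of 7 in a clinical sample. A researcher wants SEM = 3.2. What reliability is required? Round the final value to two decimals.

0.79

r = 1 − (3.200/7)² ≈ 1 − 0.209 ≈ 0.791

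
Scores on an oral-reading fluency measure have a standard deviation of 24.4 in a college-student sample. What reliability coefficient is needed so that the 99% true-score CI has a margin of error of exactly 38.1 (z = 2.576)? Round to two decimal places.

Required SEM = 38.1 / 2.576 ≃ 14.79037
r = 1 − (SEM / SD)² = 1 − (14.79037 / 24.4)² ≃ 1 − 0.36743 ≃ 0.63257

0.63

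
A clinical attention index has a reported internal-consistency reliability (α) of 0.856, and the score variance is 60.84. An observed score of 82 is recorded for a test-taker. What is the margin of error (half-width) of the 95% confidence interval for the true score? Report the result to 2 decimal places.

σ = 60.84^(1/2) = 7.800
SEM = 7.800*√(1 − 0.856) ≈ 2.960
Half-width = 1.96*2.960 ≈ 5.801

5.80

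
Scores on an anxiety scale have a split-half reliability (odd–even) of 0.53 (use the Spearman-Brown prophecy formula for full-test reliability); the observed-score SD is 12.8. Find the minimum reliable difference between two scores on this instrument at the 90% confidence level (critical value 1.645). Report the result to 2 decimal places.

16.50

r_full = 2·0.53 / (1 + 0.53) ≈ 0.693
SEM = 12.800 * √(1 − 0.693) = 12.800 * √0.307 ≈ 12.800 * 0.554 ≈ 7.094
Standard error of the difference = 7.094·√2 ≈ 10.033
Smallest detectable difference = 1.645*10.033 ≈ 16.504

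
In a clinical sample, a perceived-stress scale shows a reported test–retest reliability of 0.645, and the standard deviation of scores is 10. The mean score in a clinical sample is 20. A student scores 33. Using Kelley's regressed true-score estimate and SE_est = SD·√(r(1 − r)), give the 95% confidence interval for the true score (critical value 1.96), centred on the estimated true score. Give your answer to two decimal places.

[19.01, 37.76]

Estimated true score = 0.6450×33 + (1 − 0.6450)×20 ≈ 28.3850
SE_est = SD × √(r(1 − r)) = 10.0000 × √0.2290 ≈ 10.0000 × 0.4785 ≈ 4.7851
95% CI: 28.3850 ± 9.3789 ≈ (19.0061, 37.7639)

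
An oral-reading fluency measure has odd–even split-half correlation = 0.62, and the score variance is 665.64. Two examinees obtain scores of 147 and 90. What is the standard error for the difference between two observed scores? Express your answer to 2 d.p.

17.67

σ = 665.64^(1/2) = 25.8000
r_full = 2·0.62 / (1 + 0.62) ≈ 0.7654
SEM = 25.8000·√(1 − 0.7654) ≈ 12.4955
Standard error of the difference = 12.4955·√2 ≈ 17.6713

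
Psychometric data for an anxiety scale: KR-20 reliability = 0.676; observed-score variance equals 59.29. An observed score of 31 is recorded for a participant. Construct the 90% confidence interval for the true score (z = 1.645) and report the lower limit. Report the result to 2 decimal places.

SD = √59.29 = 7.700
SEM = 7.700×√(1 − 0.676) ≈ 4.383
Margin = 1.645 × 4.383 ≈ 7.210
Lower bound: 31 − 7.210 = 23.790

23.79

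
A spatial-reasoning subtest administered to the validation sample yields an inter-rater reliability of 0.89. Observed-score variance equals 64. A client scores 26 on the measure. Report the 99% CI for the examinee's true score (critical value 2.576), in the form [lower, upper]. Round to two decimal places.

SD = √64 = 8.0000
SEM = 8.0000·√(1 − 0.8900) ≃ 2.6533
2.576 · SEM ≃ 6.8349
CI = 26 ± 6.8349 → [19.1651, 32.8349]

[19.17, 32.83]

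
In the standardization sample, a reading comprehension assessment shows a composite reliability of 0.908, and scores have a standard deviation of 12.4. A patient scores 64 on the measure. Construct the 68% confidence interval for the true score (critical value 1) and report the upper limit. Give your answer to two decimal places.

67.76

SEM = 12.4000 × √(1 − 0.9080) = 12.4000 × √0.0920 ≃ 12.4000 × 0.3033 ≃ 3.7611
Margin = 1 × 3.7611 ≃ 3.7611
Upper limit = 64 + 3.7611 ≃ 67.7611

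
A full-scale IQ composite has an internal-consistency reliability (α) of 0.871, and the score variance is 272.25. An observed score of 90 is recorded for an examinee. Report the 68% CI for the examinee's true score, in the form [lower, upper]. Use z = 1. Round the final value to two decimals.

σ = 272.25^(1/2) = 16.5000
The standard error of measurement is 16.5000·√(1 − 0.8710) ≃ 16.5000·0.3592 ≃ 5.9262.
Margin = 1 · 5.9262 ≃ 5.9262
Interval: (84.0738, 95.9262)

[84.07, 95.93]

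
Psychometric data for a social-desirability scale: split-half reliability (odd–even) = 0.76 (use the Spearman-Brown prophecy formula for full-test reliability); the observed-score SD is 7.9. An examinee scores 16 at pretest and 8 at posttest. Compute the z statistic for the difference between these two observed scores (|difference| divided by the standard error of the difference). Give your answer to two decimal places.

1.94

Spearman-Brown: r = 2(0.76) / (1 + 0.76) = 1.520 / 1.760 ≈ 0.864
SEM = 7.900*√(1 − 0.864) ≈ 2.917
Standard error of the difference = 2.917·√2 ≈ 4.126
z = 8 / 4.126 ≈ 1.939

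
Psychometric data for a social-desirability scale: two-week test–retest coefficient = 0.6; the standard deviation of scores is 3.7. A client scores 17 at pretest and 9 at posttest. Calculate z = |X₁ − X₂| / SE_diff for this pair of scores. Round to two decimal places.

SEM = 3.7000*√(1 − 0.6000) ≈ 2.3401
SE_diff = √2 * SEM ≈ 3.3094
z = |17 − 9| / 3.3094 = 8 / 3.3094 ≈ 2.4174

2.42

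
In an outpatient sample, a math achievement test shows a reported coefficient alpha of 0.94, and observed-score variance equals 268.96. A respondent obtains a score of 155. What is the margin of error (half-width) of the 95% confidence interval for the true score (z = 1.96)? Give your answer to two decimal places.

7.87

SD = √268.96 ≈ 16.4000
SEM = 16.4000 × √(1 − 0.9400) = 16.4000 × √0.0600 ≈ 16.4000 × 0.2449 ≈ 4.0172
Margin = 1.96 × 4.0172 ≈ 7.8736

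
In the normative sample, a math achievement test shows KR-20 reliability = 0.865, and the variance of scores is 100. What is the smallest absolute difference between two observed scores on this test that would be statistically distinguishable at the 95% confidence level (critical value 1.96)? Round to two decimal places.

10.18

SD = √100 ≃ 10.0000
SEM = 10.0000 × √(1 − 0.8650) = 10.0000 × √0.1350 ≃ 10.0000 × 0.3674 ≃ 3.6742
Standard error of the difference = 3.6742·√2 ≃ 5.1962
Smallest detectable difference = 1.96×5.1962 ≃ 10.1845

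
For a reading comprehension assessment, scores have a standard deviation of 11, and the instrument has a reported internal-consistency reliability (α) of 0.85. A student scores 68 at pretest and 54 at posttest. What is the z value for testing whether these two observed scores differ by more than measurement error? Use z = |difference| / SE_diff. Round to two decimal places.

SEM = 11.0000×√(1 − 0.8500) ≈ 4.2603
SE_diff = SEM × √2 ≈ 4.2603 × 1.4142 ≈ 6.0249
z = |68 − 54| / 6.0249 = 14 / 6.0249 ≈ 2.3237

2.32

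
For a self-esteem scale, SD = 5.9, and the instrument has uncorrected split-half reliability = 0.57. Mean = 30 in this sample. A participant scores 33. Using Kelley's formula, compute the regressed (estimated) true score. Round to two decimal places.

Spearman-Brown: r = 2(0.57) / (1 + 0.57) = 1.1400 / 1.5700 ≈ 0.7261
Estimated true score = 0.7261·33 + (1 − 0.7261)·30 ≈ 32.1783

32.18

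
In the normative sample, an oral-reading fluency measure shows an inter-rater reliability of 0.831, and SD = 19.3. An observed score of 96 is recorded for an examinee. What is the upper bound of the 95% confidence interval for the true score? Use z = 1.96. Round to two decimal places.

111.55

The standard error of measurement is 19.3000*√(1 − 0.8310) ≈ 19.3000*0.4111 ≈ 7.9342.
Margin = 1.96 * 7.9342 ≈ 15.5509
Upper limit = 96 + 15.5509 ≈ 111.5509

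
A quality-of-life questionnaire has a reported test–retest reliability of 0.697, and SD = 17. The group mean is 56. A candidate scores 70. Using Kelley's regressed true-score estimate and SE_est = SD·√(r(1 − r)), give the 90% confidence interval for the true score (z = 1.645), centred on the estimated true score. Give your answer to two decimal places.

Estimated true score = 0.69700·70 + (1 − 0.69700)·56 ≈ 65.75800
SE_est = 17.00000·√[r(1 − r)] ≈ 7.81244
90% CI: 65.75800 ± 12.85146 ≈ (52.90654, 78.60946)

[52.91, 78.61]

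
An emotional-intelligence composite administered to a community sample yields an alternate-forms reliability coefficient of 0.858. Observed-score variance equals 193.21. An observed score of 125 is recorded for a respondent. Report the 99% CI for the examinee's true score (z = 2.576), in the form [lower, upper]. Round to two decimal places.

SD = √193.21 = 13.900
SEM = 13.900 * √(1 − 0.858) = 13.900 * √0.142 ≃ 13.900 * 0.377 ≃ 5.238
2.576 * SEM ≃ 13.493
99% CI: 125 ± 13.493 = [111.507, 138.493]

[111.51, 138.49]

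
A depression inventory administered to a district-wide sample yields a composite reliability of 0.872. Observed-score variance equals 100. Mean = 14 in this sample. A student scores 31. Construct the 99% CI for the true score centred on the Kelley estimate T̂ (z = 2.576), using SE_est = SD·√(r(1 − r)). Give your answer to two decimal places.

[20.22, 37.43]

σ = 100^(1/2) = 10.000
T̂ = 0.872(31) + 0.128(14) ≈ 28.824
SE_est = SD × √(r(1 − r)) = 10.000 × √0.112 ≈ 10.000 × 0.334 ≈ 3.341
CI = 28.824 ± 2.576 × 3.341 → [20.218, 37.430]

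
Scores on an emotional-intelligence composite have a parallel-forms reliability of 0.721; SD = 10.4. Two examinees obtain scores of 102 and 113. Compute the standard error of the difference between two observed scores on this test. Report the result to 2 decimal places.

7.77

SEM = 10.4000 · √(1 − 0.7210) = 10.4000 · √0.2790 ≈ 10.4000 · 0.5282 ≈ 5.4933
SE_diff = √2 · SEM ≈ 7.7687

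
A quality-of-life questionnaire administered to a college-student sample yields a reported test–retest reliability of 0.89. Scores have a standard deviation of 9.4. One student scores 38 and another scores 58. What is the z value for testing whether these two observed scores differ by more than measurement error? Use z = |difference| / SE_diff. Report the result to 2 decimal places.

SEM = 9.4000×√(1 − 0.8900) ≃ 3.1176
SE_diff = SEM × √2 ≃ 3.1176 × 1.4142 ≃ 4.4090
z = 20 / 4.4090 ≃ 4.5362

4.54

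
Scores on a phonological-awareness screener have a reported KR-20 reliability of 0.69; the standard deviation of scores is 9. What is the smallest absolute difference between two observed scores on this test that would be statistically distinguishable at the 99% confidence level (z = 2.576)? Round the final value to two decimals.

18.26

SEM = 9.00000×√(1 − 0.69000) ≈ 5.01099
SE_diff = SEM × √2 ≈ 5.01099 × 1.41421 ≈ 7.08661
Minimum reliable difference = 2.576 × SE_diff ≈ 2.576 × 7.08661 ≈ 18.25510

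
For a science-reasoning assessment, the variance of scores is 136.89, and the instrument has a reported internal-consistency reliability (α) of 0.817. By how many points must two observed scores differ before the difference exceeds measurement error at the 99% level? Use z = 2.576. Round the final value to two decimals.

18.23

SD = √136.89 ≃ 11.700
The standard error of measurement is 11.700×√(1 − 0.817) ≃ 11.700×0.428 ≃ 5.005.
Standard error of the difference = 5.005·√2 ≃ 7.078
Minimum reliable difference = 2.576 × SE_diff ≃ 2.576 × 7.078 ≃ 18.234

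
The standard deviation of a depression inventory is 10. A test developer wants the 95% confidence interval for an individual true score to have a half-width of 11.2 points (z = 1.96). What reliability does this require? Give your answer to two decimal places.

Required SEM = 11.2 / 1.96 ≃ 5.7143
r = 1 − (5.7143/10)² ≃ 1 − 0.3265 ≃ 0.6735

0.67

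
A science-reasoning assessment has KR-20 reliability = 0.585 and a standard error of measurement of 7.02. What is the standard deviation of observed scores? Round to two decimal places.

10.90

σ = SEM·(1 − r)^(−1/2) ≈ 7.02×1.552 ≈ 10.897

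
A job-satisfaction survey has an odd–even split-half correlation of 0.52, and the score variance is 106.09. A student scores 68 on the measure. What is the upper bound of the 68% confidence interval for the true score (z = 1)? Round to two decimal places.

73.79

σ = 106.09^(1/2) = 10.30000
Full-length reliability (Spearman-Brown) = 2(0.52)/(1+0.52) ≃ 0.68421
The standard error of measurement is 10.30000·√(1 − 0.68421) ≃ 10.30000·0.56195 ≃ 5.78810.
Margin = 1 · 5.78810 ≃ 5.78810
Upper limit = 68 + 5.78810 ≃ 73.78810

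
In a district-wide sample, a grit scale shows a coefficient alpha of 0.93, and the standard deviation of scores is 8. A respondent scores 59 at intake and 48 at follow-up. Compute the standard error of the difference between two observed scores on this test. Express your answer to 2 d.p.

2.99

SEM = 8.000 × √(1 − 0.930) = 8.000 × √0.070 ≈ 8.000 × 0.265 ≈ 2.117
Standard error of the difference = 2.117·√2 ≈ 2.993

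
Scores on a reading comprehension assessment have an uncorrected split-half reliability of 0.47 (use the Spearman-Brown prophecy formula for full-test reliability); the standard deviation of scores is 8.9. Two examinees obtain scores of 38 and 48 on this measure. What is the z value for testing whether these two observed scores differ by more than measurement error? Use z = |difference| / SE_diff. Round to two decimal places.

1.32

r_full = 2·0.47 / (1 + 0.47) ≃ 0.639
SEM = 8.900 · √(1 − 0.639) = 8.900 · √0.361 ≃ 8.900 · 0.600 ≃ 5.344
SE_diff = √2 · SEM ≃ 7.558
z = 10 / 7.558 ≃ 1.323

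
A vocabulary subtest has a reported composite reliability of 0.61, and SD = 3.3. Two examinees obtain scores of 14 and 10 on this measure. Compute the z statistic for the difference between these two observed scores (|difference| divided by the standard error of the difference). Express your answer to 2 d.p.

SEM = 3.300·√(1 − 0.610) ≈ 2.061
Standard error of the difference = 2.061·√2 ≈ 2.914
z = |14 − 10| / 2.914 = 4 / 2.914 ≈ 1.372

1.37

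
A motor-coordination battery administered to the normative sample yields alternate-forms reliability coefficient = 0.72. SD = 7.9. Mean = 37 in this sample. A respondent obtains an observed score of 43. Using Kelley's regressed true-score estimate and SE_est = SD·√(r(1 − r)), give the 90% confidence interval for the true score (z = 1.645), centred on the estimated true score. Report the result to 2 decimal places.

[35.49, 47.15]

Estimated true score = 0.72000×43 + (1 − 0.72000)×37 ≈ 41.32000
SE_est = SD × √(r(1 − r)) = 7.90000 × √0.20160 ≈ 7.90000 × 0.44900 ≈ 3.54709
90% CI: 41.32000 ± 5.83497 ≈ (35.48503, 47.15497)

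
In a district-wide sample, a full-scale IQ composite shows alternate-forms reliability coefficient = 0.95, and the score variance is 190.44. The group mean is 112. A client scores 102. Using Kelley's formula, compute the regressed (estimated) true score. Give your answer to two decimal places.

102.50

Estimated true score = 0.95000×102 + (1 − 0.95000)×112 ≃ 102.50000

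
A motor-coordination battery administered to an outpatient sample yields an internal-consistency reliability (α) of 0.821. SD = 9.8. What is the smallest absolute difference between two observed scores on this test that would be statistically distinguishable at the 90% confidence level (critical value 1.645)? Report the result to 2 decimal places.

The standard error of measurement is 9.8000*√(1 − 0.8210) ≈ 9.8000*0.4231 ≈ 4.1462.
Standard error of the difference = 4.1462·√2 ≈ 5.8636
Smallest detectable difference = 1.645*5.8636 ≈ 9.6457

9.65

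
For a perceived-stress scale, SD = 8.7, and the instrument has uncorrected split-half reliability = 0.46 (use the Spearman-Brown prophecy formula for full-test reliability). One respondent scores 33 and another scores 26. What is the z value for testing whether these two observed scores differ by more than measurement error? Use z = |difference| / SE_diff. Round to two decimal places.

0.94

Spearman-Brown: r = 2(0.46) / (1 + 0.46) = 0.9200 / 1.4600 ≃ 0.6301
The standard error of measurement is 8.7000*√(1 − 0.6301) ≃ 8.7000*0.6082 ≃ 5.2910.
SE_diff = SEM * √2 ≃ 5.2910 * 1.4142 ≃ 7.4826
z = |33 − 26| / 7.4826 = 7 / 7.4826 ≃ 0.9355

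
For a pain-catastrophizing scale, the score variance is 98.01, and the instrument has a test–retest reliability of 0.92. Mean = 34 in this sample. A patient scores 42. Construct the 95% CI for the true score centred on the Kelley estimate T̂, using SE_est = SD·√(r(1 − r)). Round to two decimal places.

[36.10, 46.62]

σ = 98.01^(1/2) = 9.90000
T̂ = r·X + (1 − r)·M = 0.92000*42 + 0.08000*34 = 38.64000 + 2.72000 ≃ 41.36000
SE_est = 9.90000·√[r(1 − r)] ≃ 2.68580
95% CI: 41.36000 ± 5.26417 ≃ (36.09583, 46.62417)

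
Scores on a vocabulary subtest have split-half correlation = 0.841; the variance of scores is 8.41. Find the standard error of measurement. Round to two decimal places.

σ = 8.41^(1/2) = 2.900
Full-length reliability (Spearman-Brown) = 2(0.841)/(1+0.841) ≈ 0.914
SEM = 2.900·√(1 − 0.914) ≈ 0.852

0.85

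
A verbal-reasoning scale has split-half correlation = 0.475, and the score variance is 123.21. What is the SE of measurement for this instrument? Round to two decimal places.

σ = 123.21^(1/2) = 11.1000
Full-length reliability (Spearman-Brown) = 2(0.475)/(1+0.475) ≈ 0.6441
SEM = 11.1000×√(1 − 0.6441) ≈ 6.6223

6.62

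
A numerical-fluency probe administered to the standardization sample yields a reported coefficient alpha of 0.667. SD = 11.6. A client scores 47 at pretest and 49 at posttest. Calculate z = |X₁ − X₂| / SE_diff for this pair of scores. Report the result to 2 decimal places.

SEM = 11.600 · √(1 − 0.667) = 11.600 · √0.333 ≈ 11.600 · 0.577 ≈ 6.694
SE_diff = √2 · SEM ≈ 9.467
z = 2 / 9.467 ≈ 0.211

0.21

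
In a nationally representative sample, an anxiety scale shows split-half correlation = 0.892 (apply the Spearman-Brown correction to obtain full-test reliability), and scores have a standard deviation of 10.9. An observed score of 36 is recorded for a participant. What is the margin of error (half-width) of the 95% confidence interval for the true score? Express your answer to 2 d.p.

5.10

Spearman-Brown: r = 2(0.892) / (1 + 0.892) = 1.78400 / 1.89200 ≃ 0.94292
The standard error of measurement is 10.90000×√(1 − 0.94292) ≃ 10.90000×0.23892 ≃ 2.60422.
1.96 × SEM ≃ 5.10427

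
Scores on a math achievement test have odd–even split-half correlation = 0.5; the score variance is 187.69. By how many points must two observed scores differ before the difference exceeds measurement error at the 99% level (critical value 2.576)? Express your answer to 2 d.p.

SD = √187.69 = 13.70000
Full-length reliability (Spearman-Brown) = 2(0.5)/(1+0.5) ≈ 0.66667
The standard error of measurement is 13.70000·√(1 − 0.66667) ≈ 13.70000·0.57735 ≈ 7.90970.
SE_diff = √2 · SEM ≈ 11.18600
Minimum reliable difference = 2.576 · SE_diff ≈ 2.576 · 11.18600 ≈ 28.81514

28.82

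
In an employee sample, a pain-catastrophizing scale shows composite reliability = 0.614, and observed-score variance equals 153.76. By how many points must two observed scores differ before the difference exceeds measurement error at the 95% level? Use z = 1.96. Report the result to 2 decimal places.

21.35

SD = √153.76 ≈ 12.4000
SEM = 12.4000*√(1 − 0.6140) ≈ 7.7040
SE_diff = √2 * SEM ≈ 10.8951
Minimum reliable difference = 1.96 * SE_diff ≈ 1.96 * 10.8951 ≈ 21.3544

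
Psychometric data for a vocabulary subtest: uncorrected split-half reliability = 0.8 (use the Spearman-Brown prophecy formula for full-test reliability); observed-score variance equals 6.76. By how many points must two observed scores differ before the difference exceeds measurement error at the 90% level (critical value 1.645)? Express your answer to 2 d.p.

SD = √6.76 = 2.600
r_full = 2·0.8 / (1 + 0.8) ≈ 0.889
SEM = 2.600*√(1 − 0.889) ≈ 0.867
Standard error of the difference = 0.867·√2 ≈ 1.226
Minimum reliable difference = 1.645 * SE_diff ≈ 1.645 * 1.226 ≈ 2.016

2.02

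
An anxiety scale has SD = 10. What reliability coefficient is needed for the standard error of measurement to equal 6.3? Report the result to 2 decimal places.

r = 1 − (6.3000/10)² ≃ 1 − 0.3969 ≃ 0.6031

0.60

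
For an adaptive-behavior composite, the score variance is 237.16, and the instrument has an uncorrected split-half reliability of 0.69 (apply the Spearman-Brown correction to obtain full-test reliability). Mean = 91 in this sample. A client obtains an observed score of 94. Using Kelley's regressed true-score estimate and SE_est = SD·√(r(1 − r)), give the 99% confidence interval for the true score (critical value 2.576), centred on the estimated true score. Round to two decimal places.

[78.10, 108.80]

σ = 237.16^(1/2) = 15.400
r_full = 2·0.69 / (1 + 0.69) ≈ 0.817
T̂ = r·X + (1 − r)·M = 0.817·94 + 0.183·91 ≈ 76.757 + 16.692 ≈ 93.450
SE_est = SD · √(r(1 − r)) = 15.400 · √0.150 ≈ 15.400 · 0.387 ≈ 5.960
CI = 93.450 ± 2.576 · 5.960 → [78.096, 108.803]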